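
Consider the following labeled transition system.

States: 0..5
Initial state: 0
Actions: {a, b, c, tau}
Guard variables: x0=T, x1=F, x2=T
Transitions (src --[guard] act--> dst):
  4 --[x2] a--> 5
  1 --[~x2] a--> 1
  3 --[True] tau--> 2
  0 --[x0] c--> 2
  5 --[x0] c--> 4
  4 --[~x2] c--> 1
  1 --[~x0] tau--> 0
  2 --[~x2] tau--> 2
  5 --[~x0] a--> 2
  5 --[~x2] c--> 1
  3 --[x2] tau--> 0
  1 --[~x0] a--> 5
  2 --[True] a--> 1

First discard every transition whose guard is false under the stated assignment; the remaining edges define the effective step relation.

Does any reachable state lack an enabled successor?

Answer: DEADLOCK at state 1

Analysis:
R = {0,1,2}
  0: c→2  [deg 1]
  1: ∅  [deadlock]
  2: a→1  [deg 1]
Path to 1: c·a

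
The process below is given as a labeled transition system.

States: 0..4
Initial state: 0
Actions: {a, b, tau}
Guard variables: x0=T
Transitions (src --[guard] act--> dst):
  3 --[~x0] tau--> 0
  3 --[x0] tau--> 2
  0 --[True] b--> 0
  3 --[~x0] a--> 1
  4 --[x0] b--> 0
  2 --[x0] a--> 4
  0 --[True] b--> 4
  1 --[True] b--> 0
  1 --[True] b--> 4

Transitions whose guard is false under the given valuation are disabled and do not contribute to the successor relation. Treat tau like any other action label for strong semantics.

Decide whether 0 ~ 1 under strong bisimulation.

Answer: BISIMILAR

Trace:
Bisimulation quotient by refinement:
  π0 = {{0,1,2,3,4}}
  π1 = {{0,1,4},{2},{3}}
Fixed point at round 2; 3 class(es).
0∈{0,1,4}, 1∈{0,1,4}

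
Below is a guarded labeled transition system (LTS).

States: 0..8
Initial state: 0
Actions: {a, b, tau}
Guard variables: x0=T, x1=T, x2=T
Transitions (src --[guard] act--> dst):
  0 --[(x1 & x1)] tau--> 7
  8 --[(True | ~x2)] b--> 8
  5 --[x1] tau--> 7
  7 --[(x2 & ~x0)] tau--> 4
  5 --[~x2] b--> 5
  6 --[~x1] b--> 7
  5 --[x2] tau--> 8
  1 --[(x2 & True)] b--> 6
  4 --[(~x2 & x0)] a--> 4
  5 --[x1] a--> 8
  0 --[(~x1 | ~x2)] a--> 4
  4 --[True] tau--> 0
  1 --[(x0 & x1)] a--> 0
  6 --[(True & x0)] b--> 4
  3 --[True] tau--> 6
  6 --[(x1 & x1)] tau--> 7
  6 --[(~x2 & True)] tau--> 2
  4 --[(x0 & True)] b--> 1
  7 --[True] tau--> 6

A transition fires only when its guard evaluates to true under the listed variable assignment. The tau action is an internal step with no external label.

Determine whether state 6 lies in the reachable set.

Guard filter leaves 13 enabled edge(s).
depth 0: {0}
depth 1: {7}  now seen {0,7}
depth 2: {6}  now seen {0,6,7}
depth 3: {4}  now seen {0,4,6,7}
depth 4: {1}  now seen {0,1,4,6,7}
R = {0,1,4,6,7}
witness 6: tau·tau

Answer: REACHABLE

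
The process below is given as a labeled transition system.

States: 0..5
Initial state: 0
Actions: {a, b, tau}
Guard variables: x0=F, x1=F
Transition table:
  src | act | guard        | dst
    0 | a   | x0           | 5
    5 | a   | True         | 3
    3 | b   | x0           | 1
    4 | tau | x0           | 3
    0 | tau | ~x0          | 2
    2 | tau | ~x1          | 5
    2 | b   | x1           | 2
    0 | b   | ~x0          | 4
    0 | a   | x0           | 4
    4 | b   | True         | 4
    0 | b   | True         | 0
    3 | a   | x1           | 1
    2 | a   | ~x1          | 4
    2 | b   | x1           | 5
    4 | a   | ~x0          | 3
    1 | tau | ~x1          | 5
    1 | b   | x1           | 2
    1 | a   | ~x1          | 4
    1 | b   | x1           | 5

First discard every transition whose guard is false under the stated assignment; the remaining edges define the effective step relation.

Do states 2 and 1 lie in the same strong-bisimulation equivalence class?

Compute ~ classes (split until stable):
  π0 = {{0,1,2,3,4,5}}
  π1 = {{0},{1,2},{3},{4},{5}}
Fixed point at round 2; 5 class(es).
2∈{1,2}, 1∈{1,2}

Answer: BISIMILAR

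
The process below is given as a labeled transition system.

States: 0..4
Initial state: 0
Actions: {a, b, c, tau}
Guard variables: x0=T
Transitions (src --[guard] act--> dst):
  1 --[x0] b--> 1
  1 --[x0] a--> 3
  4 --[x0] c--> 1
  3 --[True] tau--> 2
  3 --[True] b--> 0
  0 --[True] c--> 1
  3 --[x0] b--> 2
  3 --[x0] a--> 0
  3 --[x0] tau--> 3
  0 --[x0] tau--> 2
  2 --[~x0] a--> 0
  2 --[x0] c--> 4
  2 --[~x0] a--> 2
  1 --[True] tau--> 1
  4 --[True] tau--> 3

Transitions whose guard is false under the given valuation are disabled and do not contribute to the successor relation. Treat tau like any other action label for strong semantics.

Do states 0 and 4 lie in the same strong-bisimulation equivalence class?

Answer: NOT BISIMILAR

Working:
Compute ~ classes (split until stable):
  round 0: {{0,1,2,3,4}}
  round 1: {{0,4},{1,3},{2}}
  round 2: {{0},{1},{2},{3},{4}}
5 equivalence class(es) (converged in 3)
class of 0: {0}; class of 4: {4}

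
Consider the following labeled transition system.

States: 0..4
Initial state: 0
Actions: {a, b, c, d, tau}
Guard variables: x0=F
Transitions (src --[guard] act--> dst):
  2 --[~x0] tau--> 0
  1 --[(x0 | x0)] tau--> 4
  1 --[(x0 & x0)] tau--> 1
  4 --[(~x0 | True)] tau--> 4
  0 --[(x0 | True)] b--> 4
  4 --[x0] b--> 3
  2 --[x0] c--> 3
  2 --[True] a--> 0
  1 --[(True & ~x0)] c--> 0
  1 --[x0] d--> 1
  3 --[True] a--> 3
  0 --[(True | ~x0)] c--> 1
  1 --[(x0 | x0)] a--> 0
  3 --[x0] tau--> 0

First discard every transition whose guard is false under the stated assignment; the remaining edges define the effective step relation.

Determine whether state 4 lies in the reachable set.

Answer: REACHABLE

Analysis:
Guard filter leaves 7 enabled edge(s).
depth 0: {0}
depth 1: {1,4}  total {0,1,4}
R = {0,1,4}
trace reaching 4: b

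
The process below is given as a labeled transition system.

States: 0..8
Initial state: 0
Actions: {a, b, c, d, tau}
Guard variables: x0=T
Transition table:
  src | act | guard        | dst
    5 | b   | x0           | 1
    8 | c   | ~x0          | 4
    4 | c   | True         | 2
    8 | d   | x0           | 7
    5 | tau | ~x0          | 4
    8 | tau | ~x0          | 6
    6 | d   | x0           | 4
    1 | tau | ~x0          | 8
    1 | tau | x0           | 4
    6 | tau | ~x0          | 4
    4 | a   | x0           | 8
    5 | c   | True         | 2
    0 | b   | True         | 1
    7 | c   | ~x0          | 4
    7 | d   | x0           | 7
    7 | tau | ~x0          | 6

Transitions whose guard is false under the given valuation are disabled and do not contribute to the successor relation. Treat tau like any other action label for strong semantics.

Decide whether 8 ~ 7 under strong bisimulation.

Answer: BISIMILAR

Working:
Bisimulation quotient by refinement:
  P[0] = {{0,1,2,3,4,5,6,7,8}}
  P[1] = {{0},{1},{2,3},{4},{5},{6,7,8}}
  P[2] = {{0},{1},{2,3},{4},{5},{6},{7,8}}
Fixed point at round 3; 7 class(es).
8∈{7,8}, 7∈{7,8}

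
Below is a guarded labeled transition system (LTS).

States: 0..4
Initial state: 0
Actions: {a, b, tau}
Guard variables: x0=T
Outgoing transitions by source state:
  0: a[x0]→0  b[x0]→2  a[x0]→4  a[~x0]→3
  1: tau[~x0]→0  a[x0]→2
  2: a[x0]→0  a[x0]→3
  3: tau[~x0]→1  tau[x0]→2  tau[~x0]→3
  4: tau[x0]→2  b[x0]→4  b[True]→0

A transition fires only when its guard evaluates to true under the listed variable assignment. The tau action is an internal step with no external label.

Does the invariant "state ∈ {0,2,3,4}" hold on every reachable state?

Answer: INVARIANT HOLDS

Working:
Allowed set {0,2,3,4}
R = {0,2,3,4}
  0: ✓
  2: ✓
  3: ✓
  4: ✓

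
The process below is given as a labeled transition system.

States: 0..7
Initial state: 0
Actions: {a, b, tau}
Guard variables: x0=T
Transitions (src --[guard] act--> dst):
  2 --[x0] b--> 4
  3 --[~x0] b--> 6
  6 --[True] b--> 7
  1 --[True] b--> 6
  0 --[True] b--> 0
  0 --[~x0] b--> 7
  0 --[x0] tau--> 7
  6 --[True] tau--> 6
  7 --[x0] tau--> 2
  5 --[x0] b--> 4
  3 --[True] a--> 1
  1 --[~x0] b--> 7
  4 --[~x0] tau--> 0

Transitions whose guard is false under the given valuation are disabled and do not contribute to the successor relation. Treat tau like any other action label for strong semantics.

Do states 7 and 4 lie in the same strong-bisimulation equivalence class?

Answer: NOT BISIMILAR

Trace:
Bisimulation quotient by refinement:
  π0 = {{0,1,2,3,4,5,6,7}}
  π1 = {{0,6},{1,2,5},{3},{4},{7}}
  π2 = {{0},{1},{2,5},{3},{4},{6},{7}}
Fixed point at round 3; 7 class(es).
class of 7: {7}; class of 4: {4}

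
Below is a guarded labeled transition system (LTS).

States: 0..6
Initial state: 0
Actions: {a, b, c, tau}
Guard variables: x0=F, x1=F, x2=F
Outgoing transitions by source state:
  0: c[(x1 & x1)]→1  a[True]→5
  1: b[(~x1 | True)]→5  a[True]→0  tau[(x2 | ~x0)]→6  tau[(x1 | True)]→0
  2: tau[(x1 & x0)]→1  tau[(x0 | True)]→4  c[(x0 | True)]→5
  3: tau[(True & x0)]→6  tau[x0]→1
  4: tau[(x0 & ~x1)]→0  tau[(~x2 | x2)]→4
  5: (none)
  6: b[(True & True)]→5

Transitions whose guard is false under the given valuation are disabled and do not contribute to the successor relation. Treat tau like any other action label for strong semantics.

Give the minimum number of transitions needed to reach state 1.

Layered search for 1:
  L0 = {0}
  L1 = {5}
1 never appears.

Answer: UNREACHABLE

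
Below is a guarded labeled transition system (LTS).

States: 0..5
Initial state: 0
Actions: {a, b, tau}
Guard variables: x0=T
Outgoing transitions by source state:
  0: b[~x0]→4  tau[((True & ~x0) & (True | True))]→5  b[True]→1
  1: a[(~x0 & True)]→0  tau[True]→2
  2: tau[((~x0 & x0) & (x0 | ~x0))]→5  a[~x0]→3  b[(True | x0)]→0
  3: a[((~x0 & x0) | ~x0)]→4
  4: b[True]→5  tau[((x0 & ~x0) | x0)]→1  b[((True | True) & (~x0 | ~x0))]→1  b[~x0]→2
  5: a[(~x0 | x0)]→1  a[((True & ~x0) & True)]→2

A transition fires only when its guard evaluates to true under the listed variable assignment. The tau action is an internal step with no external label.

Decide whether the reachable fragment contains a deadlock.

Reachable = {0,1,2}
  0: b→1  [deg 1]
  1: tau→2  [deg 1]
  2: b→0  [deg 1]

Answer: DEADLOCK-FREE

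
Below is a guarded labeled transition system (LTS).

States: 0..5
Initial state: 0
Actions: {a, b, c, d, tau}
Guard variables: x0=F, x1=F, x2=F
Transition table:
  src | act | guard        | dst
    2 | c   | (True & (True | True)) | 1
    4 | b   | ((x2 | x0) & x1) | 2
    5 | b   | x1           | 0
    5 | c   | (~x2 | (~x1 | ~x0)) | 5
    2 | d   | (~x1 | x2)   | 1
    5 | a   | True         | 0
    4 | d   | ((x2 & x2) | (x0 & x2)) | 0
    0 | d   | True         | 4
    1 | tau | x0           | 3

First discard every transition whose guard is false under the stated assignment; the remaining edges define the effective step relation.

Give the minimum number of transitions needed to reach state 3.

Layered search for 3:
  L0 = {0}
  L1 = {4}
3 never appears.

Answer: UNREACHABLE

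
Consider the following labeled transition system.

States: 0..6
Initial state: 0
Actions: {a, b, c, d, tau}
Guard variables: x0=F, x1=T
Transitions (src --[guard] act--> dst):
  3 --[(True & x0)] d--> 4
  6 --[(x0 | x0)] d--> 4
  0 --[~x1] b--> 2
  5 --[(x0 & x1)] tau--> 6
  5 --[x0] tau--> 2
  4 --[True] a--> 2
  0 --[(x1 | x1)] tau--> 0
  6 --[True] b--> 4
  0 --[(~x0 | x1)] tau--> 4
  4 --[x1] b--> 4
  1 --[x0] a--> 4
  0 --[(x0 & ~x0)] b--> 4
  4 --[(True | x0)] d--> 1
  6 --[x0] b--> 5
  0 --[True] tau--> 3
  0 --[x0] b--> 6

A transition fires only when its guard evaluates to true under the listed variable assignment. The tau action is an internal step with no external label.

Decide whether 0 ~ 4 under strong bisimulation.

Bisimulation quotient by refinement:
  π0 = {{0,1,2,3,4,5,6}}
  π1 = {{0},{1,2,3,5},{4},{6}}
4 equivalence class(es) (converged in 2)
class of 0: {0}; class of 4: {4}

Answer: NOT BISIMILAR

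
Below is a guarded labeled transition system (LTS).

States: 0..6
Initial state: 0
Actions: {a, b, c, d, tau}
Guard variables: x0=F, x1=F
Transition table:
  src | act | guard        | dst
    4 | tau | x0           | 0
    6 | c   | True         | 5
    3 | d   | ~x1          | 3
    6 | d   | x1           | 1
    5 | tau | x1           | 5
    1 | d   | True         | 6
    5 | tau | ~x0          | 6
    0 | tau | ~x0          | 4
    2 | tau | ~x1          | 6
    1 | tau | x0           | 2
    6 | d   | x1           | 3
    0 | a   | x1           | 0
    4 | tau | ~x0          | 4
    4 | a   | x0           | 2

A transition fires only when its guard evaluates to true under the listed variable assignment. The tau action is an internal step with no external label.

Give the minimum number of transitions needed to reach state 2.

Answer: UNREACHABLE

Trace:
Breadth-first toward 2:
  Layer 0: {0}
  Layer 1: {4}
2 never appears.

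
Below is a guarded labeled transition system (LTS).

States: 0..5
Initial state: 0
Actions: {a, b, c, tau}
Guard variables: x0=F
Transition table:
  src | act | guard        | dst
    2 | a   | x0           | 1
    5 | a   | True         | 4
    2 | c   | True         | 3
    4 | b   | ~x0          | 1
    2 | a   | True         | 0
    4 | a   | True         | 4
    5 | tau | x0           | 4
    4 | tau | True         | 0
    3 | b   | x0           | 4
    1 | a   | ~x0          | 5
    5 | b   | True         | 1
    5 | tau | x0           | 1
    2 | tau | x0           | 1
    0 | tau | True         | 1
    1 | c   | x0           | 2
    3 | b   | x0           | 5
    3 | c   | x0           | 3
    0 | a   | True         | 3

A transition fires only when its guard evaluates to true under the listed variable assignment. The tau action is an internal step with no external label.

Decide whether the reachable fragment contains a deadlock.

Answer: DEADLOCK at state 3

Working:
R = {0,1,3,4,5}
  0: a→3  tau→1  [deg 2]
  1: a→5  [deg 1]
  3: ∅  [STUCK]
  4: a→4  b→1  tau→0  [deg 3]
  5: a→4  b→1  [deg 2]
trace reaching 3: a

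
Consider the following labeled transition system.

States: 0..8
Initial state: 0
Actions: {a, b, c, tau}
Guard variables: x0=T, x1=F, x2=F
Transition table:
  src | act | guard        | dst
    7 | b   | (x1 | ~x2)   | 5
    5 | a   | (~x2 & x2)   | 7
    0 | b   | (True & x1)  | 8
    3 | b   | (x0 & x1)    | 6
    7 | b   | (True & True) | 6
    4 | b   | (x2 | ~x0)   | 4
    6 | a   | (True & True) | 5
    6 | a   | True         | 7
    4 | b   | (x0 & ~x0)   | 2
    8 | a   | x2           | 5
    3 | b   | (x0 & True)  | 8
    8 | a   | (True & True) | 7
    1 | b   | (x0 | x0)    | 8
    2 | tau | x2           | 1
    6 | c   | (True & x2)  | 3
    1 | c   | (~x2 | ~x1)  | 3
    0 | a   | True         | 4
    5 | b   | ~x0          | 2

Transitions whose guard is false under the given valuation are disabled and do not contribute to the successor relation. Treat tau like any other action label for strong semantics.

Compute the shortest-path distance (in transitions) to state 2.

Answer: UNREACHABLE

Working:
BFS to 2:
  depth 0: {0}
  depth 1: {4}
2 never appears.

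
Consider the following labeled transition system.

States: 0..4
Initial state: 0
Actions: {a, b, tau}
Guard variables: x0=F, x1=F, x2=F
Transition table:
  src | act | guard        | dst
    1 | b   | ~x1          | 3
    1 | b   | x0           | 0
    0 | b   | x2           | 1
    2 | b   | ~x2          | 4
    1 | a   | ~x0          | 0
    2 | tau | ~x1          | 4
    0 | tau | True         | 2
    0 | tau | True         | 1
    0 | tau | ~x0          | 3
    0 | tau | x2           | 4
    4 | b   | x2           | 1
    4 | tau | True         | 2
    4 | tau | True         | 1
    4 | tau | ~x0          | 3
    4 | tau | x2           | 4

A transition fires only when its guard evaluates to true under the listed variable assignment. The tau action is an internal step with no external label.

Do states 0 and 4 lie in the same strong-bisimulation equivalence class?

Answer: BISIMILAR

Working:
Refine partition for ~:
  round 0: {{0,1,2,3,4}}
  round 1: {{0,4},{1},{2},{3}}
stable after 2 split(s): 4 block(s)
[0]={0,4}  [4]={0,4}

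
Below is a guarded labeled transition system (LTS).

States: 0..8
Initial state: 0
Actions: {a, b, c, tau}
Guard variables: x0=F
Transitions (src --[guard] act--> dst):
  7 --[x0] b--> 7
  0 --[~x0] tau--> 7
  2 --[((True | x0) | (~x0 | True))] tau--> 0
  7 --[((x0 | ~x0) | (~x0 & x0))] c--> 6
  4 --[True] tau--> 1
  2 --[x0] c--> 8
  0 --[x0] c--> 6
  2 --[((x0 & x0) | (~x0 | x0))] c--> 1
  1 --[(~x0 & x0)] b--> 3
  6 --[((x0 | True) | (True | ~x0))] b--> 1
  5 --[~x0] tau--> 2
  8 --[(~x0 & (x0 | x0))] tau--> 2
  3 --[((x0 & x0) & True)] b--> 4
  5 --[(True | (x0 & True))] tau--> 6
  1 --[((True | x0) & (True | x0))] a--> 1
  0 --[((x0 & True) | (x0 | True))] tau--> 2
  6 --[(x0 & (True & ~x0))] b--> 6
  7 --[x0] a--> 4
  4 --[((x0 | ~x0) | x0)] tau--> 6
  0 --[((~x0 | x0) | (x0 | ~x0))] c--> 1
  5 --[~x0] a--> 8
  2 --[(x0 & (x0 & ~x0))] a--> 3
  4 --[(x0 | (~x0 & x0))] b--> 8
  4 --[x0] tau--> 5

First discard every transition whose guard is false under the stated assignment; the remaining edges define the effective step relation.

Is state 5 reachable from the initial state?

Answer: UNREACHABLE

Trace:
13 transition(s) survive guard evaluation.
L0 = {0}
L1 = {1,2,7}  cumulative {0,1,2,7}
L2 = {6}  cumulative {0,1,2,6,7}
Reachable = {0,1,2,6,7}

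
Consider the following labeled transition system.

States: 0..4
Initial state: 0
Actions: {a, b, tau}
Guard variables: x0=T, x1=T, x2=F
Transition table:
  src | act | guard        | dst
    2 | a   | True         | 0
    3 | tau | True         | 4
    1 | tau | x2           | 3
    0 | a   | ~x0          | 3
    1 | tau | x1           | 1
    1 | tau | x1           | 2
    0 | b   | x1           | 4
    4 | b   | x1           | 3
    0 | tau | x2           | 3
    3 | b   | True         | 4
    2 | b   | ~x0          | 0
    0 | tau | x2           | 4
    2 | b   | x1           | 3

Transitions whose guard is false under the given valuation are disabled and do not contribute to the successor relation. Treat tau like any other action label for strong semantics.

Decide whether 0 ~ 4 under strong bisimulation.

Answer: NOT BISIMILAR

Analysis:
Refine partition for ~:
  round 0: {{0,1,2,3,4}}
  round 1: {{0,4},{1},{2},{3}}
  round 2: {{0},{1},{2},{3},{4}}
stable after 3 split(s): 5 block(s)
[0]={0}  [4]={4}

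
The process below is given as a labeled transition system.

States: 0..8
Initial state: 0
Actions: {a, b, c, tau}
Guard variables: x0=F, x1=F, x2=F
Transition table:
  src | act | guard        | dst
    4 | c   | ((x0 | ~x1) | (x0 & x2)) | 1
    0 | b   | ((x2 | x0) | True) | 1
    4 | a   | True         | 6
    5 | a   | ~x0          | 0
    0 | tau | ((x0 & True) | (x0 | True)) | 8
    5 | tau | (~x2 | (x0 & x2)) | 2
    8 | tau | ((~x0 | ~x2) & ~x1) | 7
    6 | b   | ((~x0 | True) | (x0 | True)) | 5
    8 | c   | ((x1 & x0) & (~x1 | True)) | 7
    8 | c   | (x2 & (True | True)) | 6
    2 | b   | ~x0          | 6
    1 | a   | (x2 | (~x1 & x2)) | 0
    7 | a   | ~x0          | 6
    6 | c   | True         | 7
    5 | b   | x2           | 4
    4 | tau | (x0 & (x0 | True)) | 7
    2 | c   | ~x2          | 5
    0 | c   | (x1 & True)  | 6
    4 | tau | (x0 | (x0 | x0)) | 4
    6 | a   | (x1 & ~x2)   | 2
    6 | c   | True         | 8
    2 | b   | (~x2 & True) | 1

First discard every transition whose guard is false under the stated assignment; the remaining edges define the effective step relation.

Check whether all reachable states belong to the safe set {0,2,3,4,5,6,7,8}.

Safe = {0,2,3,4,5,6,7,8}
R = {0,1,2,5,6,7,8}
  0: ok
  1: ✗ unsafe
  2: ok
  5: ok
  6: ok
  7: ok
  8: ok
witness against invariant: b → 1

Answer: INVARIANT VIOLATED at state 1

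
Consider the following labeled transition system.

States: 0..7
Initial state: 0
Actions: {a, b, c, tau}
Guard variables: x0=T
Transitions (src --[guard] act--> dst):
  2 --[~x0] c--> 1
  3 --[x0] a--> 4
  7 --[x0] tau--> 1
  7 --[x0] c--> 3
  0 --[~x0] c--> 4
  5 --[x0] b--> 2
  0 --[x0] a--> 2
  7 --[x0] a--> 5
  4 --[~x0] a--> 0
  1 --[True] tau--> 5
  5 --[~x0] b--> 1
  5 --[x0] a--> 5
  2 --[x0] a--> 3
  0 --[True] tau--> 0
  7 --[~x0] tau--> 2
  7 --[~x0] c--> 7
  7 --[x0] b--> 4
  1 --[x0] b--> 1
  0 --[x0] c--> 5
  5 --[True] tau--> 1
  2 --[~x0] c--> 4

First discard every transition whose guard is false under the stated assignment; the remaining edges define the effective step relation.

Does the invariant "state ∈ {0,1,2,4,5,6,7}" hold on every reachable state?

Inv-set: {0,1,2,4,5,6,7}
R = {0,1,2,3,4,5}
  0: safe
  1: safe
  2: safe
  3: ✗ unsafe
  4: safe
  5: safe
witness against invariant: a·a → 3

Answer: INVARIANT VIOLATED at state 3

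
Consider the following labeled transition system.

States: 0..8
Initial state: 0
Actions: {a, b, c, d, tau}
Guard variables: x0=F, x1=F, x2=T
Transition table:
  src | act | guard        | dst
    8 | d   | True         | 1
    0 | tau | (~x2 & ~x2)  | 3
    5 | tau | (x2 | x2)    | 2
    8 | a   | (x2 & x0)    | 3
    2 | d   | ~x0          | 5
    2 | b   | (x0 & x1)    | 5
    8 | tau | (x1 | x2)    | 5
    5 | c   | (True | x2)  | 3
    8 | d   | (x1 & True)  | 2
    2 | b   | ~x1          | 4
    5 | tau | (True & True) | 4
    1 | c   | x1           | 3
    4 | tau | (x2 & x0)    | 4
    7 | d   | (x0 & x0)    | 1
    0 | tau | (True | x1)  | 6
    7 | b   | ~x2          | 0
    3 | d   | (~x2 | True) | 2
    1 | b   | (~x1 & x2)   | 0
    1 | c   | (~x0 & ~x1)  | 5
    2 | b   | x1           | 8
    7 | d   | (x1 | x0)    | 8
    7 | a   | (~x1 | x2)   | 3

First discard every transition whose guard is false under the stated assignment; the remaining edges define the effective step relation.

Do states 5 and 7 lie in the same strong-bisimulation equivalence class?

Answer: NOT BISIMILAR

Trace:
Refine partition for ~:
  P[0] = {{0,1,2,3,4,5,6,7,8}}
  P[1] = {{0},{1},{2},{3},{4,6},{5},{7},{8}}
8 equivalence class(es) (converged in 2)
[5]={5}  [7]={7}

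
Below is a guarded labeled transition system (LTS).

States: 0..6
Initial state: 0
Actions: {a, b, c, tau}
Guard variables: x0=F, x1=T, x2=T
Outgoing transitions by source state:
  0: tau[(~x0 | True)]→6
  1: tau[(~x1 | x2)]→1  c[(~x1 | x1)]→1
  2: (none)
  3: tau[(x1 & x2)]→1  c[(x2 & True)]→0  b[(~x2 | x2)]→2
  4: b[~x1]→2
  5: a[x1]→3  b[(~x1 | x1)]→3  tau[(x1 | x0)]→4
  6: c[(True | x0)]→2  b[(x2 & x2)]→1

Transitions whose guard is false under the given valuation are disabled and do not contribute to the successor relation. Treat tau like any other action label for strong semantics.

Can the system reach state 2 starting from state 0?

After dropping false guards: 11 live edges.
L0 = {0}
L1 = {6}  now seen {0,6}
L2 = {1,2}  now seen {0,1,2,6}
R = {0,1,2,6}
trace reaching 2: tau·c

Answer: REACHABLE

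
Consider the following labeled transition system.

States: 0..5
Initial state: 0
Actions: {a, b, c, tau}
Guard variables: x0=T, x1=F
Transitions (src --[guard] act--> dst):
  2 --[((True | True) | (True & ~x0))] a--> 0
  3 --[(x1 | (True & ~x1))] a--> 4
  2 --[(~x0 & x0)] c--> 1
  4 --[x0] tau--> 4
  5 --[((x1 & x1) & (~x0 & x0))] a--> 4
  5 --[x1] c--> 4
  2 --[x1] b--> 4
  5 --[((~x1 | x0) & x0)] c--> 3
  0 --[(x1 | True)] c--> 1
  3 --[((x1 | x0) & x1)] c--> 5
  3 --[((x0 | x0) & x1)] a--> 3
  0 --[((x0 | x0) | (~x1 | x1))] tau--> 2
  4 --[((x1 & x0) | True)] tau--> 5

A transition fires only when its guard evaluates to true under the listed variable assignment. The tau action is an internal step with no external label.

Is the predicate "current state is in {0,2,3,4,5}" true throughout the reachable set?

Answer: INVARIANT VIOLATED at state 1

Trace:
Safe = {0,2,3,4,5}
R = {0,1,2}
  0: ok
  1: VIOLATES
  2: ok
counterexample path to 1: c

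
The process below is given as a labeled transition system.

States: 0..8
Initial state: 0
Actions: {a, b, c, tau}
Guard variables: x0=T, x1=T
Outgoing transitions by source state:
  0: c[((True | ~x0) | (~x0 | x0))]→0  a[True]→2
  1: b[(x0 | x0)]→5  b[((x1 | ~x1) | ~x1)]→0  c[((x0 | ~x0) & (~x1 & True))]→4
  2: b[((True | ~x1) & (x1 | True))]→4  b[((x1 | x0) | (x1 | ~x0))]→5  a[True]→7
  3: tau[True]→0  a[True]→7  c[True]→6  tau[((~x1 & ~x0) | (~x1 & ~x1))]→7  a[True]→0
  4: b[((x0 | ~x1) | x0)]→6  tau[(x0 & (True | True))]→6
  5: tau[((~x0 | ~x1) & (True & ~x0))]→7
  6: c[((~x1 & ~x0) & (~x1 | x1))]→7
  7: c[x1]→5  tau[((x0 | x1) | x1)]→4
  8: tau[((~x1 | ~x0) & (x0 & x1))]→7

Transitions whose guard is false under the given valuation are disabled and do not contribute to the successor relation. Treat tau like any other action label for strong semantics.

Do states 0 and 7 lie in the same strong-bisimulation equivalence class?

Compute ~ classes (split until stable):
  π0 = {{0,1,2,3,4,5,6,7,8}}
  π1 = {{0},{1},{2},{3},{4},{5,6,8},{7}}
stable after 2 split(s): 7 block(s)
class of 0: {0}; class of 7: {7}

Answer: NOT BISIMILAR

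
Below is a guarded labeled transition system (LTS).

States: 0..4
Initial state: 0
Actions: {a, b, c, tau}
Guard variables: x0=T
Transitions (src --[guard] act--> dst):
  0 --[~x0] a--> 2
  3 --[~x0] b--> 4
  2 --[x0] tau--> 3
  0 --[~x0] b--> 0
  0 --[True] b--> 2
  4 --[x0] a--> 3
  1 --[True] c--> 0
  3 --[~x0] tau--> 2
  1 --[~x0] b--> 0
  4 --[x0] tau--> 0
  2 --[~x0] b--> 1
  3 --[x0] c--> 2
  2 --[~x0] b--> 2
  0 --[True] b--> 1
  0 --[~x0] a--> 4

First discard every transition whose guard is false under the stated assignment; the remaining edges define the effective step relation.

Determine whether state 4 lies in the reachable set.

Guard filter leaves 7 enabled edge(s).
L0 = {0}
L1 = {1,2}  total {0,1,2}
L2 = {3}  total {0,1,2,3}
Reach set: {0,1,2,3}

Answer: UNREACHABLE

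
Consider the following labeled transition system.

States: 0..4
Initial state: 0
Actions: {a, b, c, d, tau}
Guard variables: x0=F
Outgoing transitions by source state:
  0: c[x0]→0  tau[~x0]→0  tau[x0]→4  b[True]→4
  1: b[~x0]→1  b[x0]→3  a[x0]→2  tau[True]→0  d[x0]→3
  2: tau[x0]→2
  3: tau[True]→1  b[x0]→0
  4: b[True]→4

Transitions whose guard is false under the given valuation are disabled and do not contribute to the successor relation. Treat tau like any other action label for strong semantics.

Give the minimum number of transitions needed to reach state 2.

Breadth-first toward 2:
  Layer 0: {0}
  Layer 1: {4}
2 never appears.

Answer: UNREACHABLE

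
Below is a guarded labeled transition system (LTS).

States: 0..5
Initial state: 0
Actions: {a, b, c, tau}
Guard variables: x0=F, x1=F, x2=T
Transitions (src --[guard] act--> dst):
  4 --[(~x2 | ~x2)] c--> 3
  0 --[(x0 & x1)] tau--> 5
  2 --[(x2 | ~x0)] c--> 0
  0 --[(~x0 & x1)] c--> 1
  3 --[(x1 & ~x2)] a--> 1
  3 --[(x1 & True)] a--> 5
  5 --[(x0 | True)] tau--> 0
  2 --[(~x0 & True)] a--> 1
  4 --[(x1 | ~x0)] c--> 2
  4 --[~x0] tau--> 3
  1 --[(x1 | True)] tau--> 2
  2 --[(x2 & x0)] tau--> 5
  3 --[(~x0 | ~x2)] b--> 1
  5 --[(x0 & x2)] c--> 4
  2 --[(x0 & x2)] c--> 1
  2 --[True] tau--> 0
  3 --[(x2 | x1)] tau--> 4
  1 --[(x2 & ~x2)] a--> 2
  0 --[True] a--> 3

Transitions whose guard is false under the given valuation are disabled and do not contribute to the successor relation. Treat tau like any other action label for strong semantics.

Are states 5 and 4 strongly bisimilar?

Compute ~ classes (split until stable):
  P[0] = {{0,1,2,3,4,5}}
  P[1] = {{0},{1,5},{2},{3},{4}}
  P[2] = {{0},{1},{2},{3},{4},{5}}
stable after 3 split(s): 6 block(s)
5∈{5}, 4∈{4}

Answer: NOT BISIMILAR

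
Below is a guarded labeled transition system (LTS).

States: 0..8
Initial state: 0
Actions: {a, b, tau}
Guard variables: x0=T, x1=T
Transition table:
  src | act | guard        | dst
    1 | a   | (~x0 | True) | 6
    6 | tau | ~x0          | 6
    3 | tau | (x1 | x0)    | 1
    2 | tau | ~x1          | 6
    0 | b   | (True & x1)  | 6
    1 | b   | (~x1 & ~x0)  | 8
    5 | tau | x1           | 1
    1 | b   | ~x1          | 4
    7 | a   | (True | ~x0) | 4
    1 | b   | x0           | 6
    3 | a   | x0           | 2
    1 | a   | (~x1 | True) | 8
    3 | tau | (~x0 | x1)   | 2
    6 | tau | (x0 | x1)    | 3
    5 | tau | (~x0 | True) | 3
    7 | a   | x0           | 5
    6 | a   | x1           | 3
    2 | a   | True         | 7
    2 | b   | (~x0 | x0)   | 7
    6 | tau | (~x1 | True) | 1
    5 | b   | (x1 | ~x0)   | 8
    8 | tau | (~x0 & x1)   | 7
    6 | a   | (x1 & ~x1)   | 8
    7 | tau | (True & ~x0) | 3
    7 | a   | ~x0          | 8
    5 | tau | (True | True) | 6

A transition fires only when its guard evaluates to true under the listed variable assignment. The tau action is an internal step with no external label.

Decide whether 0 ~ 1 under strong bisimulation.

Compute ~ classes (split until stable):
  π0 = {{0,1,2,3,4,5,6,7,8}}
  π1 = {{0},{1,2},{3,6},{4,8},{5},{7}}
  π2 = {{0},{1},{2},{3},{4,8},{5},{6},{7}}
8 equivalence class(es) (converged in 3)
0∈{0}, 1∈{1}

Answer: NOT BISIMILAR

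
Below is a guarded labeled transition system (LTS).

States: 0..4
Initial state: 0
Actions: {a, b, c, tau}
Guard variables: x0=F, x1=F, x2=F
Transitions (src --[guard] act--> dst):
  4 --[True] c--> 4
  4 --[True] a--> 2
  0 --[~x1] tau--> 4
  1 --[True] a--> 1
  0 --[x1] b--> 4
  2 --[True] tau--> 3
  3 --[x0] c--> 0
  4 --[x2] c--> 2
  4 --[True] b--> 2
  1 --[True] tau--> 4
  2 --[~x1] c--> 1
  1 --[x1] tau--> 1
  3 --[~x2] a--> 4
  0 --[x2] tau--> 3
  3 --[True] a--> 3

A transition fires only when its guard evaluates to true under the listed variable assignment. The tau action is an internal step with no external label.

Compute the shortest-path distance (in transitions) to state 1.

Answer: 3

Trace:
BFS to 1:
  Layer 0: {0}
  Layer 1: {4}
  Layer 2: {2}
  Layer 3: {1,3}
1 enters at depth 3; path tau·a·c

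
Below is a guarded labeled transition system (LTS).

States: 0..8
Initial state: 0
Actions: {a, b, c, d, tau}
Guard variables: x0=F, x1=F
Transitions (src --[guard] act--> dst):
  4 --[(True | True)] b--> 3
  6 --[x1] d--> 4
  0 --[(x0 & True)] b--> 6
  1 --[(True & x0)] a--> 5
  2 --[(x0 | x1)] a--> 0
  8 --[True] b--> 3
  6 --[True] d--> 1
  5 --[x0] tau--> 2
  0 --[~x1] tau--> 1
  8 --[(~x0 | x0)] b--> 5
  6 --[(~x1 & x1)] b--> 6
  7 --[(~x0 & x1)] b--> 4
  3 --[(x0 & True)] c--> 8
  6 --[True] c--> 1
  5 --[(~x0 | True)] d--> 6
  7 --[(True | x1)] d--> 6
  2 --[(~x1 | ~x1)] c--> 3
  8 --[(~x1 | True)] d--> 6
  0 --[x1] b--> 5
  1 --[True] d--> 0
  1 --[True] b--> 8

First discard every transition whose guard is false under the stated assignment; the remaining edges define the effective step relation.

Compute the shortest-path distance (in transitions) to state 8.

Breadth-first toward 8:
  L0 = {0}
  L1 = {1}
  L2 = {8}
depth(8)=2, e.g. tau·b

Answer: 2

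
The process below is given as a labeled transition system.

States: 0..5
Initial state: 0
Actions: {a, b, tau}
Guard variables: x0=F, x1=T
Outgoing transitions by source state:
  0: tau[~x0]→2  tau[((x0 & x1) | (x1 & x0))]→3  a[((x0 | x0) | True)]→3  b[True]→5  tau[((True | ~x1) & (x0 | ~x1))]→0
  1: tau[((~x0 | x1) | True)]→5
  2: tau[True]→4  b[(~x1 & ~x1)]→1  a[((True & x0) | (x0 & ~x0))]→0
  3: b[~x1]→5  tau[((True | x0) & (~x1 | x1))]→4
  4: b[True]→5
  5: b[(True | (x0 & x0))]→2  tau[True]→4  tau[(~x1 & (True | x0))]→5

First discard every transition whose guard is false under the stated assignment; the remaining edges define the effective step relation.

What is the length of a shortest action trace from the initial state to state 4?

BFS to 4:
  depth 0: {0}
  depth 1: {2,3,5}
  depth 2: {4}
first hit 4 at d=2 via a·tau

Answer: 2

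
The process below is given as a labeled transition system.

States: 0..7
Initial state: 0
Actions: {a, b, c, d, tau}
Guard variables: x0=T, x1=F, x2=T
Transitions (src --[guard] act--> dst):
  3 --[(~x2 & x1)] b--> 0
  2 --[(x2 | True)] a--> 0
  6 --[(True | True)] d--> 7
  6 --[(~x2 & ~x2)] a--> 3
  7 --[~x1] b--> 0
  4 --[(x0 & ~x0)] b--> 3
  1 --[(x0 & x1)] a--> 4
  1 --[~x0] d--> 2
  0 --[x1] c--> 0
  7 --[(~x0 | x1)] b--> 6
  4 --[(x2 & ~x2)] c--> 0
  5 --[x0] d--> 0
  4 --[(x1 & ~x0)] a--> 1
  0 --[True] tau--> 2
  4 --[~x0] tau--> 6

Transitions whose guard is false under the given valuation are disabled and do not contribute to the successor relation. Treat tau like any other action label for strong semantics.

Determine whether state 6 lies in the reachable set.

Answer: UNREACHABLE

Analysis:
5 transition(s) survive guard evaluation.
Layer 0: {0}
Layer 1: {2}  total {0,2}
Reach set: {0,2}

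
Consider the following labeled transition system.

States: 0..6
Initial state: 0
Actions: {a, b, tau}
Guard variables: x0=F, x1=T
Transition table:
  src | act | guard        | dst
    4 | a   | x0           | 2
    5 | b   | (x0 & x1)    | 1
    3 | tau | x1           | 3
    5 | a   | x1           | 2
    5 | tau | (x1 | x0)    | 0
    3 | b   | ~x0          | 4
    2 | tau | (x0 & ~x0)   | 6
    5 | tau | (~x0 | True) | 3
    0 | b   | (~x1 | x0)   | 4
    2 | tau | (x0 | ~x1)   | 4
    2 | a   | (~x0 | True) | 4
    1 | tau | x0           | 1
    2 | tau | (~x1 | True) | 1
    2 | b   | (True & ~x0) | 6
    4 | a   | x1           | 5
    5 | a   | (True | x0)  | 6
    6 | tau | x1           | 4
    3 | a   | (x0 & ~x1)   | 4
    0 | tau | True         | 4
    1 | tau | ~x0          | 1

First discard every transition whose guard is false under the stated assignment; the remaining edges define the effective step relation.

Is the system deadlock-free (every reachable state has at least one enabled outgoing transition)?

R = {0,1,2,3,4,5,6}
  0: tau→4  [deg 1]
  1: tau→1  [deg 1]
  2: a→4  b→6  tau→1  [deg 3]
  3: b→4  tau→3  [deg 2]
  4: a→5  [deg 1]
  5: a→2  a→6  tau→0  tau→3  [deg 4]
  6: tau→4  [deg 1]

Answer: DEADLOCK-FREE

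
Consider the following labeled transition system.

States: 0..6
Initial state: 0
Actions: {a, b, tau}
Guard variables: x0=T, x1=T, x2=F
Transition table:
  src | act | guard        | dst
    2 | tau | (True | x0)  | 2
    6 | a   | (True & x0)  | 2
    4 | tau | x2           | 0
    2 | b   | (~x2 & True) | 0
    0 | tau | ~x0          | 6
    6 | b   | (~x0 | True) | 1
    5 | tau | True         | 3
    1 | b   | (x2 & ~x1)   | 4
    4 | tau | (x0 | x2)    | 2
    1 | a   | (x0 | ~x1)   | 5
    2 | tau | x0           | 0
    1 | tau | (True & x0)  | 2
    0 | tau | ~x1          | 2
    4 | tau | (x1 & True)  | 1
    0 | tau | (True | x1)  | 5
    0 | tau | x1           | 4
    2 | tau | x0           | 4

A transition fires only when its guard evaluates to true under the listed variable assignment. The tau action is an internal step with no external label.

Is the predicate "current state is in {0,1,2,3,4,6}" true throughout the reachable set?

Safe = {0,1,2,3,4,6}
Reachable = {0,1,2,3,4,5}
  0: ok
  1: ok
  2: ok
  3: ok
  4: ok
  5: ✗ unsafe
witness against invariant: tau → 5

Answer: INVARIANT VIOLATED at state 5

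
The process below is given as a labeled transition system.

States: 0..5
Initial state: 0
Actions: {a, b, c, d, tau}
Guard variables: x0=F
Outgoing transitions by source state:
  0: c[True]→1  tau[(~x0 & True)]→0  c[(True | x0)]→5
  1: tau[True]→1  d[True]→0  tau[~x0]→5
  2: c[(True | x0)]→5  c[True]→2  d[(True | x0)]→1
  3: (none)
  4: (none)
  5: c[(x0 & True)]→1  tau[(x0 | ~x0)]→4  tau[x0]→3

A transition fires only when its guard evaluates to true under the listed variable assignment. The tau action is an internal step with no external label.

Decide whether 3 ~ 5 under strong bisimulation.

Answer: NOT BISIMILAR

Analysis:
Bisimulation quotient by refinement:
  π0 = {{0,1,2,3,4,5}}
  π1 = {{0},{1},{2},{3,4},{5}}
Fixed point at round 2; 5 class(es).
3∈{3,4}, 5∈{5}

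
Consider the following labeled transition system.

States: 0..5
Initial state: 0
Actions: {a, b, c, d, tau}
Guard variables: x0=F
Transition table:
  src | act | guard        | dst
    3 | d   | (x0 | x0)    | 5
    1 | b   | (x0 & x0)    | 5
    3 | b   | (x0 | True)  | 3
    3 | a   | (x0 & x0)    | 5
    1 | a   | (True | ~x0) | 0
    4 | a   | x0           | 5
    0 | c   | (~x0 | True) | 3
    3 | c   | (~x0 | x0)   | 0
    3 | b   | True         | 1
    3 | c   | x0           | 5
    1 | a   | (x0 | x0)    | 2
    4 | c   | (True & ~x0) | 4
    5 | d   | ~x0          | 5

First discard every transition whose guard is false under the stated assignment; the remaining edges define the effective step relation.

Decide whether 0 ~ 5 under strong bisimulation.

Answer: NOT BISIMILAR

Analysis:
Compute ~ classes (split until stable):
  π0 = {{0,1,2,3,4,5}}
  π1 = {{0,4},{1},{2},{3},{5}}
  π2 = {{0},{1},{2},{3},{4},{5}}
Fixed point at round 3; 6 class(es).
class of 0: {0}; class of 5: {5}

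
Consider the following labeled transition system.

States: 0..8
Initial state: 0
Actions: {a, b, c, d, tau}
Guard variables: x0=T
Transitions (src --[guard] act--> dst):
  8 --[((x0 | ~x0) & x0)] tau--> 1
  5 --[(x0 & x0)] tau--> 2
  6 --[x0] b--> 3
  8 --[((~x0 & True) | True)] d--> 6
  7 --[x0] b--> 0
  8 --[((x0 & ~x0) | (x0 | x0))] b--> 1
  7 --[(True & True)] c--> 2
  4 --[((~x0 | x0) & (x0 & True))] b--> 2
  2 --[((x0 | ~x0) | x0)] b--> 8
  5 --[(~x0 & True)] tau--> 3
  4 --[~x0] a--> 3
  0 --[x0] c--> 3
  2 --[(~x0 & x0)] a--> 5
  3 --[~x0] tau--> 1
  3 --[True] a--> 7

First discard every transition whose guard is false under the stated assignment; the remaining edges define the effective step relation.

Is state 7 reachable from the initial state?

11 transition(s) survive guard evaluation.
Layer 0: {0}
Layer 1: {3}  total {0,3}
Layer 2: {7}  total {0,3,7}
Layer 3: {2}  total {0,2,3,7}
Layer 4: {8}  total {0,2,3,7,8}
Layer 5: {1,6}  total {0,1,2,3,6,7,8}
R = {0,1,2,3,6,7,8}
trace reaching 7: c·a

Answer: REACHABLE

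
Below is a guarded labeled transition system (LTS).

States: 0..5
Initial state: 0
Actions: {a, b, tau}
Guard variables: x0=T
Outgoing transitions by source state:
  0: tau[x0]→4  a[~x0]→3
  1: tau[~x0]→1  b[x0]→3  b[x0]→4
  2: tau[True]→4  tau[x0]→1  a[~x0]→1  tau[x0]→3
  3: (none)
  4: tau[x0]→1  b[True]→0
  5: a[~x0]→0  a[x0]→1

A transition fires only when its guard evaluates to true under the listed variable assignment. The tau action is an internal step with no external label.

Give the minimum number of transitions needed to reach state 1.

Answer: 2

Working:
BFS to 1:
  L0 = {0}
  L1 = {4}
  L2 = {1}
depth(1)=2, e.g. tau·tau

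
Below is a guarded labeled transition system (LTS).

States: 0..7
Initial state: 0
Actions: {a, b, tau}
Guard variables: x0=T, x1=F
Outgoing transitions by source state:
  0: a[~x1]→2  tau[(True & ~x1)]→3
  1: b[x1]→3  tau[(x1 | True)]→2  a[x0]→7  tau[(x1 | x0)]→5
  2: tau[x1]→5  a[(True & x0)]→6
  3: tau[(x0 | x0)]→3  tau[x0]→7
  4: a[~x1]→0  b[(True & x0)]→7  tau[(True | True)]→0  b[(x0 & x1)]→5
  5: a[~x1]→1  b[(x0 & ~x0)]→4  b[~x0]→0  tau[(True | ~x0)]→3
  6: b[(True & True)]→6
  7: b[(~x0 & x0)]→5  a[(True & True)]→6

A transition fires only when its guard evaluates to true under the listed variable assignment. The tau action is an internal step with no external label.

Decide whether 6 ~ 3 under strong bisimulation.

Bisimulation quotient by refinement:
  P[0] = {{0,1,2,3,4,5,6,7}}
  P[1] = {{0,1,5},{2,7},{3},{4},{6}}
  P[2] = {{0},{1},{2,7},{3},{4},{5},{6}}
7 equivalence class(es) (converged in 3)
class of 6: {6}; class of 3: {3}

Answer: NOT BISIMILAR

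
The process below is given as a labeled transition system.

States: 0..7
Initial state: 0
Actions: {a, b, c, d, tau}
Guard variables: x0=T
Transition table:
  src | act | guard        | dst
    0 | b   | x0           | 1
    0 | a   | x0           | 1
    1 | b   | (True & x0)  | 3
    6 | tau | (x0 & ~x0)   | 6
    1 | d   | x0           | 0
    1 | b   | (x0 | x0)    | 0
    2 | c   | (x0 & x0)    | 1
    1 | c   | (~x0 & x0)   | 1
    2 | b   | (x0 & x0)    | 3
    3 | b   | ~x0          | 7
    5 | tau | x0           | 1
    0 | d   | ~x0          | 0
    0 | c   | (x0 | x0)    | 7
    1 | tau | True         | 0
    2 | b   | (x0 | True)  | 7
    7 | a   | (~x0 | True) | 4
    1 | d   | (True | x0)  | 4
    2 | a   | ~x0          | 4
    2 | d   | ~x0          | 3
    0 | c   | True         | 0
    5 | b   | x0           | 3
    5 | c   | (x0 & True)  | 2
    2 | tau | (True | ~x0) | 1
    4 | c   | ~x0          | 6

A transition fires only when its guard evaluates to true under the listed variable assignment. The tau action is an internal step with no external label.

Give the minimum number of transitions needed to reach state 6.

Answer: UNREACHABLE

Analysis:
Breadth-first toward 6:
  Layer 0: {0}
  Layer 1: {1,7}
  Layer 2: {3,4}
6 never appears.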